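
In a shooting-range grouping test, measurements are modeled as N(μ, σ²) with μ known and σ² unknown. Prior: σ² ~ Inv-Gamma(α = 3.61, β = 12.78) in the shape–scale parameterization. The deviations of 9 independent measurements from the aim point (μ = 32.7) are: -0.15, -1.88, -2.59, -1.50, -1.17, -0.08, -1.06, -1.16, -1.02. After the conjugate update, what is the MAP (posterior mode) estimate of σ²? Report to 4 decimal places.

With known mean μ and an Inverse-Gamma(α, β) prior on σ², the Normal likelihood is conjugate: posterior is Inv-Gamma(α + n/2, β + Σ(xᵢ−μ)²/2).
Σ(xᵢ−μ)² = (-0.15)² + (-1.88)² + (-2.59)² + (-1.50)² + (-1.17)² + (-0.08)² + (-1.06)² + (-1.16)² + (-1.02)² = 17.3999.
Posterior: Inv-Gamma(3.61 + 9/2, 12.78 + 17.3999/2) = Inv-Gamma(8.11, 21.47995).
Mode = β/(α+1) = 21.47995/9.11 = 2.3578.

2.3578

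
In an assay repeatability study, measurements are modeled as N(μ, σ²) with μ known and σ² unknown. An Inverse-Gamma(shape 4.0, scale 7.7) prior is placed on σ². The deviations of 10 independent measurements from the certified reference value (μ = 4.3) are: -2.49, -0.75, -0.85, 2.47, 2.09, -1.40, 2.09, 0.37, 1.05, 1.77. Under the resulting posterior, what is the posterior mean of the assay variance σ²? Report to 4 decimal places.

With known mean μ and an Inverse-Gamma(α, β) prior on σ², the Normal likelihood is conjugate: posterior is Inv-Gamma(α + n/2, β + Σ(xᵢ−μ)²/2).
Σ(xᵢ−μ)² = (-2.49)² + (-0.75)² + (-0.85)² + (2.47)² + (2.09)² + (-1.40)² + (2.09)² + (0.37)² + (1.05)² + (1.77)² = 28.6545.
Posterior: Inv-Gamma(4.0 + 10/2, 7.7 + 28.6545/2) = Inv-Gamma(9.00, 22.02725).
E[σ²|data] = β/(α−1) = 22.02725/8.00 = 2.7534.

2.7534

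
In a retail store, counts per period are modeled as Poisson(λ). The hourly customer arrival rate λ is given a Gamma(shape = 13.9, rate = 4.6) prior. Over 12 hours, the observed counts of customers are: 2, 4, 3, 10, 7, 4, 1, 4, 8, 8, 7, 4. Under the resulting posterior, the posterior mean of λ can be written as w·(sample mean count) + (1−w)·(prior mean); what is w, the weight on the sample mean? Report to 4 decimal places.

0.7229

With a Gamma(shape α, rate β) prior, the Poisson likelihood is conjugate: the posterior is Gamma(α + ΣXᵢ, β + n).
Posterior mean = (α₀+S)/(β₀+n) = [n/(β₀+n)]·(S/n) + [β₀/(β₀+n)]·(α₀/β₀), so only n and β₀ enter the weight.
Weight on data w = n/(β₀+n) = 12/(4.6+12) = 12/16.6 = 0.7229.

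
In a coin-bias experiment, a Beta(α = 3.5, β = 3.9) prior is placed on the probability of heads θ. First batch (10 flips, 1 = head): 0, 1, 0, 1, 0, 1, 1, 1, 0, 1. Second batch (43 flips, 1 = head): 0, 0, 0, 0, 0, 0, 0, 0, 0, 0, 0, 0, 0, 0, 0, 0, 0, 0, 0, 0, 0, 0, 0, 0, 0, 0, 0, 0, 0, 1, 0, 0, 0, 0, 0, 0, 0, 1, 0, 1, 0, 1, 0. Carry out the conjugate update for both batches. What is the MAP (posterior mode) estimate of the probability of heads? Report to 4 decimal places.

0.2140

The Beta prior is conjugate to a Binomial/Bernoulli likelihood; the update adds successes to α and failures to β.
After batch 1: Beta(3.5+6, 3.9+4) = Beta(9.5, 7.9).
After batch 2: Beta(9.5+4, 7.9+39) = Beta(13.5, 46.9).
Mode of Beta(a,b) for a,b>1 is (a−1)/(a+b−2) = 12.5/58.4 = 0.2140.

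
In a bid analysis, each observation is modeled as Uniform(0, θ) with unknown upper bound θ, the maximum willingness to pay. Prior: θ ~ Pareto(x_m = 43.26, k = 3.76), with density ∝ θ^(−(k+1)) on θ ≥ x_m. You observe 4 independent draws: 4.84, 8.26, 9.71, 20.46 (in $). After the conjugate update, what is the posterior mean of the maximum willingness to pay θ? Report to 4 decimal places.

A Pareto(scale x_m, shape k) prior on the upper bound θ of Uniform(0, θ) is conjugate: posterior is Pareto(max(x_m, max xᵢ), k + n).
Sample maximum = 20.46; prior scale x_m = 43.26 → posterior scale = max = 43.26.
Posterior shape = 3.76 + 4 = 7.76.
E[θ|data] = k·x_m/(k−1) = 7.76·43.26/6.76 = 49.6594.

49.6594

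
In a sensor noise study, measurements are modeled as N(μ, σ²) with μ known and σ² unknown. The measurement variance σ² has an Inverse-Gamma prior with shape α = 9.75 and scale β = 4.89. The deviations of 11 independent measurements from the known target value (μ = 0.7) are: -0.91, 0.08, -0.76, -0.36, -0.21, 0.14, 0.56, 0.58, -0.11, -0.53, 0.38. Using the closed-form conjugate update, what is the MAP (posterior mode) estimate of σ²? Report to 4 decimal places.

0.3838

With known mean μ and an Inverse-Gamma(α, β) prior on σ², the Normal likelihood is conjugate: posterior is Inv-Gamma(α + n/2, β + Σ(xᵢ−μ)²/2).
Σ(xᵢ−μ)² = (-0.91)² + (0.08)² + (-0.76)² + (-0.36)² + (-0.21)² + (0.14)² + (0.56)² + (0.58)² + (-0.11)² + (-0.53)² + (0.38)² = 2.6928.
Posterior: Inv-Gamma(9.75 + 11/2, 4.89 + 2.6928/2) = Inv-Gamma(15.25, 6.23640).
Mode = β/(α+1) = 6.23640/16.25 = 0.3838.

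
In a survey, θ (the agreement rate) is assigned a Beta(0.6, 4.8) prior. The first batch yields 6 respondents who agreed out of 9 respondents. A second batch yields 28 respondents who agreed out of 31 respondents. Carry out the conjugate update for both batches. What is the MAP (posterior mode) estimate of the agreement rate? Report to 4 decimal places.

0.7742

The Beta prior is conjugate to a Binomial/Bernoulli likelihood; the update adds successes to α and failures to β.
After batch 1: Beta(0.6+6, 4.8+3) = Beta(6.6, 7.8).
After batch 2: Beta(6.6+28, 7.8+3) = Beta(34.6, 10.8).
Mode of Beta(a,b) for a,b>1 is (a−1)/(a+b−2) = 33.6/43.4 = 0.7742.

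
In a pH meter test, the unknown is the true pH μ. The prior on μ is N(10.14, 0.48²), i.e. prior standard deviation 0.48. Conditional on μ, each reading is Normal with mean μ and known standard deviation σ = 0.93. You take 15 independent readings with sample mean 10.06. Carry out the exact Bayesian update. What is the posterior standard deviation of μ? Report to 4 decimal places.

For Normal data with known variance σ², a Normal(μ₀, σ₀²) prior on μ is conjugate. Posterior precision = 1/σ₀² + n/σ²; posterior mean is the precision-weighted average of μ₀ and x̄.
σ₀² = 0.48² = 0.2304, σ² = 0.93² = 0.8649; σ² + n·σ₀² = 0.8649 + 15·0.2304 = 4.3209.
Posterior precision = 1/σ₀² + n/σ² = 1/0.2304 + 15/0.8649 = (σ² + n·σ₀²)/(σ₀²σ²) = 4.3209/(0.2304·0.8649); posterior variance σₙ² = σ₀²σ²/(σ² + n·σ₀²) = 0.2304·0.8649/4.3209 = 0.046118.
Posterior SD = √σₙ² = √(0.2304·0.8649/4.3209) = 0.2148.

0.2148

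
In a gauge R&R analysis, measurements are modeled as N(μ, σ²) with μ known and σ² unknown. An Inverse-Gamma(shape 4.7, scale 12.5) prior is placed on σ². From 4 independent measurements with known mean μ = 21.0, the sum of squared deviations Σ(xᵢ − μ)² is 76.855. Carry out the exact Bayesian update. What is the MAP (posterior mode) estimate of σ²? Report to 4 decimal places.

With known mean μ and an Inverse-Gamma(α, β) prior on σ², the Normal likelihood is conjugate: posterior is Inv-Gamma(α + n/2, β + Σ(xᵢ−μ)²/2).
Posterior: Inv-Gamma(4.7 + 4/2, 12.5 + 76.855/2) = Inv-Gamma(6.70, 50.9275).
Mode = β/(α+1) = 50.9275/7.70 = 6.6140.

6.6140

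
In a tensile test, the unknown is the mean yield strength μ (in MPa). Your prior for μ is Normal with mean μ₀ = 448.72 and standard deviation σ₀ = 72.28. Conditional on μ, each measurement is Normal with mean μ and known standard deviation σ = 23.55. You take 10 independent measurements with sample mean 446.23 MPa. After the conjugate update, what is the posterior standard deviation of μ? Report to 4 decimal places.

7.4079

For Normal data with known variance σ², a Normal(μ₀, σ₀²) prior on μ is conjugate. Posterior precision = 1/σ₀² + n/σ²; posterior mean is the precision-weighted average of μ₀ and x̄.
σ₀² = 72.28² = 5224.3984, σ² = 23.55² = 554.6025; σ² + n·σ₀² = 554.6025 + 10·5224.3984 = 52798.5865.
Posterior precision = 1/σ₀² + n/σ² = 1/5224.3984 + 10/554.6025 = (σ² + n·σ₀²)/(σ₀²σ²) = 52798.5865/(5224.3984·554.6025); posterior variance σₙ² = σ₀²σ²/(σ² + n·σ₀²) = 5224.3984·554.6025/52798.5865 = 54.877689.
Posterior SD = √σₙ² = √(5224.3984·554.6025/52798.5865) = 7.4079.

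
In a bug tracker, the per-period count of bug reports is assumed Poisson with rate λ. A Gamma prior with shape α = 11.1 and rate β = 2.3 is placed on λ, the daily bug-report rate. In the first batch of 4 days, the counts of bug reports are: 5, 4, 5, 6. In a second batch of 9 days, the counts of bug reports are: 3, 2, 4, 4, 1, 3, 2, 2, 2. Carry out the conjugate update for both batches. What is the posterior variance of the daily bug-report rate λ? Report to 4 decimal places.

With a Gamma(shape α, rate β) prior, the Poisson likelihood is conjugate: the posterior is Gamma(α + ΣXᵢ, β + n).
Batch 1: sum of counts S = 20 over n = 4 days.
After batch 1: Gamma(α+S, β+n) = Gamma(11.1+20, 2.3+4) = Gamma(31.1, 6.3).
Batch 2: sum of counts S = 23 over n = 9 days.
After batch 2: Gamma(α+S, β+n) = Gamma(31.1+23, 6.3+9) = Gamma(54.1, 15.3).
Var = α/β² = 54.1/15.3² = 0.2311.

0.2311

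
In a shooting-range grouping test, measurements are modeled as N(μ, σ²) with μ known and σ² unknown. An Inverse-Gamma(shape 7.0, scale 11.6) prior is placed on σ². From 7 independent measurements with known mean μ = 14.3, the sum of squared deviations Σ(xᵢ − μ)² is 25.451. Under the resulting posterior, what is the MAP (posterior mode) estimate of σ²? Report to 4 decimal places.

With known mean μ and an Inverse-Gamma(α, β) prior on σ², the Normal likelihood is conjugate: posterior is Inv-Gamma(α + n/2, β + Σ(xᵢ−μ)²/2).
Posterior: Inv-Gamma(7.0 + 7/2, 11.6 + 25.451/2) = Inv-Gamma(10.50, 24.3255).
Mode = β/(α+1) = 24.3255/11.50 = 2.1153.

2.1153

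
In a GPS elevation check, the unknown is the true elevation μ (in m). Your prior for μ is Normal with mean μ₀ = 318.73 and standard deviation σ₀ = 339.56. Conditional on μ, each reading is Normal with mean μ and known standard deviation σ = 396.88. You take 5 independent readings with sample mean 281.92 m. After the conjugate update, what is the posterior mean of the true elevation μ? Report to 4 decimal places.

For Normal data with known variance σ², a Normal(μ₀, σ₀²) prior on μ is conjugate. Posterior precision = 1/σ₀² + n/σ²; posterior mean is the precision-weighted average of μ₀ and x̄.
n·x̄ = 5·281.92 = 1409.6.
σ₀² = 339.56² = 115300.9936, σ² = 396.88² = 157513.7344; σ² + n·σ₀² = 157513.7344 + 5·115300.9936 = 734018.7024.
Posterior mean = (μ₀/σ₀² + n·x̄/σ²)/(1/σ₀² + n/σ²) = (σ²·μ₀ + σ₀²·n·x̄)/(σ² + n·σ₀²) = (157513.7344·318.73 + 115300.9936·1409.6)/734018.7024 = 212732633.143872/734018.7024 = 289.8191.

289.8191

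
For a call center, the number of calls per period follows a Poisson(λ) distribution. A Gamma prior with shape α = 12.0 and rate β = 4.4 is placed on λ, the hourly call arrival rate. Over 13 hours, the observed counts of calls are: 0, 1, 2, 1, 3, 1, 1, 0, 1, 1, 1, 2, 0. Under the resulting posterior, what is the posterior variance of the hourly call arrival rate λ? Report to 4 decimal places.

With a Gamma(shape α, rate β) prior, the Poisson likelihood is conjugate: the posterior is Gamma(α + ΣXᵢ, β + n).
Sum of counts S = 14 over n = 13 hours.
Posterior: Gamma(α+S, β+n) = Gamma(12.0+14, 4.4+13) = Gamma(26.0, 17.4).
Var = α/β² = 26.0/17.4² = 0.0859.

0.0859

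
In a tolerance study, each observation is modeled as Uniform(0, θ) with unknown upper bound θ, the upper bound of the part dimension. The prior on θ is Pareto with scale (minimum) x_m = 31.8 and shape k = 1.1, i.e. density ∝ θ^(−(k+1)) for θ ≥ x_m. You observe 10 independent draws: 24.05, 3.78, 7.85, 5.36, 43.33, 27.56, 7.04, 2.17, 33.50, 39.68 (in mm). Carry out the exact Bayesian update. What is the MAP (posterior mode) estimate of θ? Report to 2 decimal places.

A Pareto(scale x_m, shape k) prior on the upper bound θ of Uniform(0, θ) is conjugate: posterior is Pareto(max(x_m, max xᵢ), k + n).
Sample maximum = 43.33; prior scale x_m = 31.8 → posterior scale = max = 43.33.
Posterior shape = 1.1 + 10 = 11.1.
The Pareto density is decreasing on [x_m, ∞), so the mode is x_m = 43.33.

43.33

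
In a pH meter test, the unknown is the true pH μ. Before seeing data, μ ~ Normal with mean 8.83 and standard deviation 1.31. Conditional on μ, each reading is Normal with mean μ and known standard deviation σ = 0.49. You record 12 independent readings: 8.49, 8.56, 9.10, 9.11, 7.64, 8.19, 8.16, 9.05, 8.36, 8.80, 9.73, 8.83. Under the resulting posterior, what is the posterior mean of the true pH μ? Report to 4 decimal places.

8.6702

For Normal data with known variance σ², a Normal(μ₀, σ₀²) prior on μ is conjugate. Posterior precision = 1/σ₀² + n/σ²; posterior mean is the precision-weighted average of μ₀ and x̄.
Σxᵢ = 8.49 + 8.56 + 9.10 + 9.11 + 7.64 + 8.19 + 8.16 + 9.05 + 8.36 + 8.80 + 9.73 + 8.83 = 104.02, so n·x̄ = 104.02.
σ₀² = 1.31² = 1.7161, σ² = 0.49² = 0.2401; σ² + n·σ₀² = 0.2401 + 12·1.7161 = 20.8333.
Posterior mean = (μ₀/σ₀² + n·x̄/σ²)/(1/σ₀² + n/σ²) = (σ²·μ₀ + σ₀²·n·x̄)/(σ² + n·σ₀²) = (0.2401·8.83 + 1.7161·104.02)/20.8333 = 180.628805/20.8333 = 8.6702.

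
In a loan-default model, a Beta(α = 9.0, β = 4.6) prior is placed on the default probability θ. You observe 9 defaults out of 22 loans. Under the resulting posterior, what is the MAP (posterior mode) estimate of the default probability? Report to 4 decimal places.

0.5060

The Beta prior is conjugate to a Binomial/Bernoulli likelihood; the update adds successes to α and failures to β.
Posterior: Beta(α+k, β+n−k) = Beta(9.0+9, 4.6+13) = Beta(18.0, 17.6).
Mode of Beta(a,b) for a,b>1 is (a−1)/(a+b−2) = 17.0/33.6 = 0.5060.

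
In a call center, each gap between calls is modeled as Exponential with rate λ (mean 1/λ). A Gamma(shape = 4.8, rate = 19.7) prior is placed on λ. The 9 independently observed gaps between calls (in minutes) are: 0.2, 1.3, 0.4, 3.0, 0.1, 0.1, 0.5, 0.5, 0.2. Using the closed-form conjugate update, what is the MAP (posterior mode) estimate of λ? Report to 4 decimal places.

0.4923

With a Gamma(shape α, rate β) prior on the exponential rate λ, the posterior after n observations with total T = Σxᵢ is Gamma(α+n, β+T).
Sum of observations T = 6.3 minutes; n = 9.
Posterior: Gamma(4.8+9, 19.7+6.3) = Gamma(13.8, 26.0).
Mode = (α−1)/β = 0.4923.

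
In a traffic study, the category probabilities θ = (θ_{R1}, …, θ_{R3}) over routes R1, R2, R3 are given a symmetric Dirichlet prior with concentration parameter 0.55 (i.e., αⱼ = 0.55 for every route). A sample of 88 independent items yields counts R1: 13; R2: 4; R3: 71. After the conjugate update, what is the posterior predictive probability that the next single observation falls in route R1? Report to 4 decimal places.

0.1511

The Dirichlet prior is conjugate to the Multinomial likelihood: each posterior αⱼ = prior αⱼ + observed count nⱼ.
Posterior concentration: (13.55, 4.55, 71.55), total = 89.65.
P(next = R1 | data) = α_{R1}/Σα = 0.1511.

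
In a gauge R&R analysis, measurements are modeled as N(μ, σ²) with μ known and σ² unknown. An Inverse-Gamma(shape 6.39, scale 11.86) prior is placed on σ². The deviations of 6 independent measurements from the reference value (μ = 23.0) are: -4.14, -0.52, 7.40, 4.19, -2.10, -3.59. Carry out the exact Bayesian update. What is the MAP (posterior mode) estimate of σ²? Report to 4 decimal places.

6.2918

With known mean μ and an Inverse-Gamma(α, β) prior on σ², the Normal likelihood is conjugate: posterior is Inv-Gamma(α + n/2, β + Σ(xᵢ−μ)²/2).
Σ(xᵢ−μ)² = (-4.14)² + (-0.52)² + (7.40)² + (4.19)² + (-2.10)² + (-3.59)² = 107.0242.
Posterior: Inv-Gamma(6.39 + 6/2, 11.86 + 107.0242/2) = Inv-Gamma(9.39, 65.37210).
Mode = β/(α+1) = 65.37210/10.39 = 6.2918.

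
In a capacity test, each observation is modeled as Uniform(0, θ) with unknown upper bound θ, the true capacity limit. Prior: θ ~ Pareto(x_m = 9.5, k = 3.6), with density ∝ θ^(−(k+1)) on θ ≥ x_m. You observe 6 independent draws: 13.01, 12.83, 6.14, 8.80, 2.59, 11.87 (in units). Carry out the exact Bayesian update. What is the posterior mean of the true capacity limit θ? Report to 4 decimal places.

A Pareto(scale x_m, shape k) prior on the upper bound θ of Uniform(0, θ) is conjugate: posterior is Pareto(max(x_m, max xᵢ), k + n).
Sample maximum = 13.01; prior scale x_m = 9.5 → posterior scale = max = 13.01.
Posterior shape = 3.6 + 6 = 9.6.
E[θ|data] = k·x_m/(k−1) = 9.6·13.01/8.6 = 14.5228.

14.5228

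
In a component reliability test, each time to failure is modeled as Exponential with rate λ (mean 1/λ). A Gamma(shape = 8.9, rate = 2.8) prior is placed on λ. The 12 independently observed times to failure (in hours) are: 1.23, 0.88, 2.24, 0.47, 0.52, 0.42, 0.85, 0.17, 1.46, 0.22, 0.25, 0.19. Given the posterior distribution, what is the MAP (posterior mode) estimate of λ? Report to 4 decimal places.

1.7009

With a Gamma(shape α, rate β) prior on the exponential rate λ, the posterior after n observations with total T = Σxᵢ is Gamma(α+n, β+T).
Sum of observations T = 8.90 hours; n = 12.
Posterior: Gamma(8.9+12, 2.8+8.90) = Gamma(20.9, 11.70).
Mode = (α−1)/β = 1.7009.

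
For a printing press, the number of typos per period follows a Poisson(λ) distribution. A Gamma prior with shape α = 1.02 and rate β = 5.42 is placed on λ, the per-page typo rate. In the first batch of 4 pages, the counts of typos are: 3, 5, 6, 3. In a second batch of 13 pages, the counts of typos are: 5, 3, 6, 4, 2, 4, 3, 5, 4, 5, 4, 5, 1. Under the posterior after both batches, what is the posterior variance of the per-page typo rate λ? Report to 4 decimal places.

0.1373

With a Gamma(shape α, rate β) prior, the Poisson likelihood is conjugate: the posterior is Gamma(α + ΣXᵢ, β + n).
Batch 1: sum of counts S = 17 over n = 4 pages.
After batch 1: Gamma(α+S, β+n) = Gamma(1.02+17, 5.42+4) = Gamma(18.02, 9.42).
Batch 2: sum of counts S = 51 over n = 13 pages.
After batch 2: Gamma(α+S, β+n) = Gamma(18.02+51, 9.42+13) = Gamma(69.02, 22.42).
Var = α/β² = 69.02/22.42² = 0.1373.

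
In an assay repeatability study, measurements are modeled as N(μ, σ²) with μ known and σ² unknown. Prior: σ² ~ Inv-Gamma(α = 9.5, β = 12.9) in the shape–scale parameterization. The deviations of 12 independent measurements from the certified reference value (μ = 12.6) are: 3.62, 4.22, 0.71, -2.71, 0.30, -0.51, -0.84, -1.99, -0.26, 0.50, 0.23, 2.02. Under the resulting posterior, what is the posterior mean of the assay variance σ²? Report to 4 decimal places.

2.5527

With known mean μ and an Inverse-Gamma(α, β) prior on σ², the Normal likelihood is conjugate: posterior is Inv-Gamma(α + n/2, β + Σ(xᵢ−μ)²/2).
Σ(xᵢ−μ)² = (3.62)² + (4.22)² + (0.71)² + (-2.71)² + (0.30)² + (-0.51)² + (-0.84)² + (-1.99)² + (-0.26)² + (0.50)² + (0.23)² + (2.02)² = 48.2277.
Posterior: Inv-Gamma(9.5 + 12/2, 12.9 + 48.2277/2) = Inv-Gamma(15.50, 37.01385).
E[σ²|data] = β/(α−1) = 37.01385/14.50 = 2.5527.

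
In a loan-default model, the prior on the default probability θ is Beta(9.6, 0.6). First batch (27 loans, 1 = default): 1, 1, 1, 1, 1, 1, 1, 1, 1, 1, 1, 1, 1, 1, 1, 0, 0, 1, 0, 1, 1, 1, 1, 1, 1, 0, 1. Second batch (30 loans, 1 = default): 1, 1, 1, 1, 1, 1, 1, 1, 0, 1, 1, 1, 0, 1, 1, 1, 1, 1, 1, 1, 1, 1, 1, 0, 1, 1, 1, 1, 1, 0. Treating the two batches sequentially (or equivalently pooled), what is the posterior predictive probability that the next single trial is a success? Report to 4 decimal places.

The Beta prior is conjugate to a Binomial/Bernoulli likelihood; the update adds successes to α and failures to β.
After batch 1: Beta(9.6+23, 0.6+4) = Beta(32.6, 4.6).
After batch 2: Beta(32.6+26, 4.6+4) = Beta(58.6, 8.6).
For a single future Bernoulli trial, P(success | data) = α/(α+β) = 0.8720.

0.8720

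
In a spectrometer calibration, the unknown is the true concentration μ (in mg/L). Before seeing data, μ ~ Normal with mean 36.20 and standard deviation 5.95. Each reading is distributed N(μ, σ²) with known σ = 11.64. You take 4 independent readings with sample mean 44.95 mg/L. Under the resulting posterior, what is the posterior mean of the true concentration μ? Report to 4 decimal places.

For Normal data with known variance σ², a Normal(μ₀, σ₀²) prior on μ is conjugate. Posterior precision = 1/σ₀² + n/σ²; posterior mean is the precision-weighted average of μ₀ and x̄.
n·x̄ = 4·44.95 = 179.8.
σ₀² = 5.95² = 35.4025, σ² = 11.64² = 135.4896; σ² + n·σ₀² = 135.4896 + 4·35.4025 = 277.0996.
Posterior mean = (μ₀/σ₀² + n·x̄/σ²)/(1/σ₀² + n/σ²) = (σ²·μ₀ + σ₀²·n·x̄)/(σ² + n·σ₀²) = (135.4896·36.20 + 35.4025·179.8)/277.0996 = 11270.09302/277.0996 = 40.6716.

40.6716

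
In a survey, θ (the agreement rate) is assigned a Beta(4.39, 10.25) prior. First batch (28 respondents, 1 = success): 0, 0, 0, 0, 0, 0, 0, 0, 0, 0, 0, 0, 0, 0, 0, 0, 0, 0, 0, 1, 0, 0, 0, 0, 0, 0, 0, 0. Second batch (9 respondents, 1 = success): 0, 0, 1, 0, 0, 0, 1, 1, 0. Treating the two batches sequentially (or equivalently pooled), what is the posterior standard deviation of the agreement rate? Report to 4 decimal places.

The Beta prior is conjugate to a Binomial/Bernoulli likelihood; the update adds successes to α and failures to β.
After batch 1: Beta(4.39+1, 10.25+27) = Beta(5.39, 37.25).
After batch 2: Beta(5.39+3, 37.25+6) = Beta(8.39, 43.25).
Var = αβ/((α+β)²(α+β+1)) = 8.39·43.25/(51.64²·52.64) = 0.00258500; SD = √0.00258500 = 0.0508.

0.0508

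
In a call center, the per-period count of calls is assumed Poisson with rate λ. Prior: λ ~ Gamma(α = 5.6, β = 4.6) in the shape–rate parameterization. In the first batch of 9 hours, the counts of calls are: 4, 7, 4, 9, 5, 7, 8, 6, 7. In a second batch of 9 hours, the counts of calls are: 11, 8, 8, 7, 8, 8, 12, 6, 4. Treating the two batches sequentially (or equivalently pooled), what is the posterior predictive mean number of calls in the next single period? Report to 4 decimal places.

With a Gamma(shape α, rate β) prior, the Poisson likelihood is conjugate: the posterior is Gamma(α + ΣXᵢ, β + n).
Batch 1: sum of counts S = 57 over n = 9 hours.
After batch 1: Gamma(α+S, β+n) = Gamma(5.6+57, 4.6+9) = Gamma(62.6, 13.6).
Batch 2: sum of counts S = 72 over n = 9 hours.
After batch 2: Gamma(α+S, β+n) = Gamma(62.6+72, 13.6+9) = Gamma(134.6, 22.6).
The predictive distribution for one future period is NegBinom with mean α/β = 5.9558.

5.9558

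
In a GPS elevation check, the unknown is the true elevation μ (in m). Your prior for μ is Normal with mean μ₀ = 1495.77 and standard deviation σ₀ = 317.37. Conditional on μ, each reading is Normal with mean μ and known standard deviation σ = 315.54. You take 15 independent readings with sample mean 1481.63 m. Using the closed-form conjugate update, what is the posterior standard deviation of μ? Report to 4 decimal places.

78.9134

For Normal data with known variance σ², a Normal(μ₀, σ₀²) prior on μ is conjugate. Posterior precision = 1/σ₀² + n/σ²; posterior mean is the precision-weighted average of μ₀ and x̄.
σ₀² = 317.37² = 100723.7169, σ² = 315.54² = 99565.4916; σ² + n·σ₀² = 99565.4916 + 15·100723.7169 = 1610421.2451.
Posterior precision = 1/σ₀² + n/σ² = 1/100723.7169 + 15/99565.4916 = (σ² + n·σ₀²)/(σ₀²σ²) = 1610421.2451/(100723.7169·99565.4916); posterior variance σₙ² = σ₀²σ²/(σ² + n·σ₀²) = 100723.7169·99565.4916/1610421.2451 = 6227.318734.
Posterior SD = √σₙ² = √(100723.7169·99565.4916/1610421.2451) = 78.9134.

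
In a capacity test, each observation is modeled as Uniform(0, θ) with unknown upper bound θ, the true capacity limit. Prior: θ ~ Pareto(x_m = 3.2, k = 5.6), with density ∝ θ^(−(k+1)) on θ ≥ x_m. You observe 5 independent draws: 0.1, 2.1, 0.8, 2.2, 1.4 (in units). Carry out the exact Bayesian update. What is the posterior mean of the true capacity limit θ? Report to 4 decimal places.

A Pareto(scale x_m, shape k) prior on the upper bound θ of Uniform(0, θ) is conjugate: posterior is Pareto(max(x_m, max xᵢ), k + n).
Sample maximum = 2.2; prior scale x_m = 3.2 → posterior scale = max = 3.2.
Posterior shape = 5.6 + 5 = 10.6.
E[θ|data] = k·x_m/(k−1) = 10.6·3.2/9.6 = 3.5333.

3.5333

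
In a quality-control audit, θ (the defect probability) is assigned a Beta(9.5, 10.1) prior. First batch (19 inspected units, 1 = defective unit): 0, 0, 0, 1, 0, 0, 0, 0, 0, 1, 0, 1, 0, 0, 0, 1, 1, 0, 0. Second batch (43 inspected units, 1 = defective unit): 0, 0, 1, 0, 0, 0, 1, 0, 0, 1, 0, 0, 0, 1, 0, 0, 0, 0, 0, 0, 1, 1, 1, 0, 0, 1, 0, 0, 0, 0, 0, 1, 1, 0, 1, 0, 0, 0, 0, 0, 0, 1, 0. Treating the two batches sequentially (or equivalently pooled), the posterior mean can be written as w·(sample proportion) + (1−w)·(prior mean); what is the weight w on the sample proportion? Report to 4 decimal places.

0.7598

The Beta prior is conjugate to a Binomial/Bernoulli likelihood; the update adds successes to α and failures to β.
Total number of inspected units: n = 19 + 43 = 62.
Posterior mean = (α₀+k)/(α₀+β₀+n) = [n/(α₀+β₀+n)]·(k/n) + [(α₀+β₀)/(α₀+β₀+n)]·α₀/(α₀+β₀), so only n and the prior enter the weight.
The weight on the data is w = n/(α₀+β₀+n) = 62/(9.5+10.1+62) = 62/81.6 = 0.7598.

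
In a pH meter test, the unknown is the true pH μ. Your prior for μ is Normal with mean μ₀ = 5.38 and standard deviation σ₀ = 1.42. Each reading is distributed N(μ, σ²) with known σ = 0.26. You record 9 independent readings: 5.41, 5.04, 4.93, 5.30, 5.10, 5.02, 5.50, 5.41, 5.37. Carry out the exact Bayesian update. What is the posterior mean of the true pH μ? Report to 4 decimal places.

5.2317

For Normal data with known variance σ², a Normal(μ₀, σ₀²) prior on μ is conjugate. Posterior precision = 1/σ₀² + n/σ²; posterior mean is the precision-weighted average of μ₀ and x̄.
Σxᵢ = 5.41 + 5.04 + 4.93 + 5.30 + 5.10 + 5.02 + 5.50 + 5.41 + 5.37 = 47.08, so n·x̄ = 47.08.
σ₀² = 1.42² = 2.0164, σ² = 0.26² = 0.0676; σ² + n·σ₀² = 0.0676 + 9·2.0164 = 18.2152.
Posterior mean = (μ₀/σ₀² + n·x̄/σ²)/(1/σ₀² + n/σ²) = (σ²·μ₀ + σ₀²·n·x̄)/(σ² + n·σ₀²) = (0.0676·5.38 + 2.0164·47.08)/18.2152 = 95.2958/18.2152 = 5.2317.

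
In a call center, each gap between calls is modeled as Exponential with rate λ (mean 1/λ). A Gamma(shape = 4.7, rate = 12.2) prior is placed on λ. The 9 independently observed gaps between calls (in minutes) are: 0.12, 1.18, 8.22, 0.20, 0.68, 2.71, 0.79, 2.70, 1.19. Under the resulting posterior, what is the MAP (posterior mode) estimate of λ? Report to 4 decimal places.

0.4235

With a Gamma(shape α, rate β) prior on the exponential rate λ, the posterior after n observations with total T = Σxᵢ is Gamma(α+n, β+T).
Sum of observations T = 17.79 minutes; n = 9.
Posterior: Gamma(4.7+9, 12.2+17.79) = Gamma(13.7, 29.99).
Mode = (α−1)/β = 0.4235.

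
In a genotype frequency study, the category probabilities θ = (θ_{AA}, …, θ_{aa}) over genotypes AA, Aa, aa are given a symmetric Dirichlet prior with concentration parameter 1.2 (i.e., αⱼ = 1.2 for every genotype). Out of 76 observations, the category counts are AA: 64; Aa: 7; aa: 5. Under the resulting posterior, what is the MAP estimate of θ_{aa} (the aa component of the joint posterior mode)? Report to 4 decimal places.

The Dirichlet prior is conjugate to the Multinomial likelihood: each posterior αⱼ = prior αⱼ + observed count nⱼ.
Posterior concentration: (65.2, 8.2, 6.2), total = 79.6.
Joint mode component: (α_{aa}−1)/(Σα−K) = 5.2/76.6 = 0.0679.

0.0679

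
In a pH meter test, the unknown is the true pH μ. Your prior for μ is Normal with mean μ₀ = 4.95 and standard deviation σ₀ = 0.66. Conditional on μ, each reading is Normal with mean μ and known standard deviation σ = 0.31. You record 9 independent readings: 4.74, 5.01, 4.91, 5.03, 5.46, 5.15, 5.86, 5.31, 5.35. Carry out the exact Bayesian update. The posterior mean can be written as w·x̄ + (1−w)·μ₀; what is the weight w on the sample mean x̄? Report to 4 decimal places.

For Normal data with known variance σ², a Normal(μ₀, σ₀²) prior on μ is conjugate. Posterior precision = 1/σ₀² + n/σ²; posterior mean is the precision-weighted average of μ₀ and x̄.
σ₀² = 0.66² = 0.4356, σ² = 0.31² = 0.0961. Prior precision 1/σ₀² = 1/0.4356; data precision n/σ² = 9/0.0961.
w = (n/σ²)/(1/σ₀² + n/σ²) = n·σ₀²/(σ² + n·σ₀²) = 9·0.4356/(0.0961 + 9·0.4356) = 3.9204/4.0165 = 0.9761.

0.9761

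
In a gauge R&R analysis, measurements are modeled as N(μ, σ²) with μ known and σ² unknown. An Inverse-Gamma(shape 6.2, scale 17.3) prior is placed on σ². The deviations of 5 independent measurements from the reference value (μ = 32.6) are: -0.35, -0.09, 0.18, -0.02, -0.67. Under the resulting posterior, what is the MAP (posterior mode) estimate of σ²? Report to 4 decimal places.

With known mean μ and an Inverse-Gamma(α, β) prior on σ², the Normal likelihood is conjugate: posterior is Inv-Gamma(α + n/2, β + Σ(xᵢ−μ)²/2).
Σ(xᵢ−μ)² = (-0.35)² + (-0.09)² + (0.18)² + (-0.02)² + (-0.67)² = 0.6123.
Posterior: Inv-Gamma(6.2 + 5/2, 17.3 + 0.6123/2) = Inv-Gamma(8.70, 17.60615).
Mode = β/(α+1) = 17.60615/9.70 = 1.8151.

1.8151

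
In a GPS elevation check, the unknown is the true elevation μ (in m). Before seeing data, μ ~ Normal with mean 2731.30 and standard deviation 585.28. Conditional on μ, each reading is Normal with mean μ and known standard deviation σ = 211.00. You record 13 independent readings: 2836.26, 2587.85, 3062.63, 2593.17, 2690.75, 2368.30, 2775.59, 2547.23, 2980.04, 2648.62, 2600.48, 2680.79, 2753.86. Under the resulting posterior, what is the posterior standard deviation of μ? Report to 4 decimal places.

For Normal data with known variance σ², a Normal(μ₀, σ₀²) prior on μ is conjugate. Posterior precision = 1/σ₀² + n/σ²; posterior mean is the precision-weighted average of μ₀ and x̄.
σ₀² = 585.28² = 342552.6784, σ² = 211.00² = 44521; σ² + n·σ₀² = 44521 + 13·342552.6784 = 4497705.8192.
Posterior precision = 1/σ₀² + n/σ² = 1/342552.6784 + 13/44521 = (σ² + n·σ₀²)/(σ₀²σ²) = 4497705.8192/(342552.6784·44521); posterior variance σₙ² = σ₀²σ²/(σ² + n·σ₀²) = 342552.6784·44521/4497705.8192 = 3390.792641.
Posterior SD = √σₙ² = √(342552.6784·44521/4497705.8192) = 58.2305.

58.2305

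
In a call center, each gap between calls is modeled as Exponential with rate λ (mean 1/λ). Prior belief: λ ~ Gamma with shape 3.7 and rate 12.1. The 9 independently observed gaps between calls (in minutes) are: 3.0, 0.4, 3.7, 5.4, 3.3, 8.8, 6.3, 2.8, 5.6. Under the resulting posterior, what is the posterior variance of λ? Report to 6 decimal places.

With a Gamma(shape α, rate β) prior on the exponential rate λ, the posterior after n observations with total T = Σxᵢ is Gamma(α+n, β+T).
Sum of observations T = 39.3 minutes; n = 9.
Posterior: Gamma(3.7+9, 12.1+39.3) = Gamma(12.7, 51.4).
Var = α/β² = 0.004807.

0.004807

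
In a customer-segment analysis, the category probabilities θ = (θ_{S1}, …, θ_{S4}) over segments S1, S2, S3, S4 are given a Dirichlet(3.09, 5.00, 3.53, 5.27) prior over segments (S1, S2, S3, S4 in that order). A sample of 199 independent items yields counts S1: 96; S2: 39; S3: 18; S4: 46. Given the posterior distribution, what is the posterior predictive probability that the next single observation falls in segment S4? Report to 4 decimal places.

The Dirichlet prior is conjugate to the Multinomial likelihood: each posterior αⱼ = prior αⱼ + observed count nⱼ.
Posterior concentration: (99.09, 44.00, 21.53, 51.27), total = 215.89.
P(next = S4 | data) = α_{S4}/Σα = 0.2375.

0.2375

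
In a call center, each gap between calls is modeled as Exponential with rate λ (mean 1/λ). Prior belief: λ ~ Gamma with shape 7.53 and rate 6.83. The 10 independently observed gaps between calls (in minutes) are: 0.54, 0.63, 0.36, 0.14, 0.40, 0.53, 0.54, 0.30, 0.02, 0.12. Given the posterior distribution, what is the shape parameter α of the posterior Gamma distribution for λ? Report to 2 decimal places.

17.53

With a Gamma(shape α, rate β) prior on the exponential rate λ, the posterior after n observations with total T = Σxᵢ is Gamma(α+n, β+T).
Sum of observations T = 3.58 minutes; n = 10.
Posterior: Gamma(7.53+10, 6.83+3.58) = Gamma(17.53, 10.41).
Posterior α = 17.53.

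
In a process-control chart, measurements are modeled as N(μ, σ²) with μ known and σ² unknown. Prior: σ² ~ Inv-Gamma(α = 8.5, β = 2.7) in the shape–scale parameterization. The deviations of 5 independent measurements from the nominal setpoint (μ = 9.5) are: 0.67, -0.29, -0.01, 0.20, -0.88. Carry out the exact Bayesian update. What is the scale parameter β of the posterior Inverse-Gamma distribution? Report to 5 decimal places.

With known mean μ and an Inverse-Gamma(α, β) prior on σ², the Normal likelihood is conjugate: posterior is Inv-Gamma(α + n/2, β + Σ(xᵢ−μ)²/2).
Σ(xᵢ−μ)² = (0.67)² + (-0.29)² + (-0.01)² + (0.20)² + (-0.88)² = 1.3475.
Posterior: Inv-Gamma(8.5 + 5/2, 2.7 + 1.3475/2) = Inv-Gamma(11.00, 3.37375).
Posterior β = 3.37375.

3.37375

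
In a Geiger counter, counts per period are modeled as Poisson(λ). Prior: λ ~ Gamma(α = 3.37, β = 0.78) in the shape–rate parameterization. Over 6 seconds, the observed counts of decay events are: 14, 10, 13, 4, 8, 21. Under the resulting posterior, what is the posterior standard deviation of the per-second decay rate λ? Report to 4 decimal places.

1.2634

With a Gamma(shape α, rate β) prior, the Poisson likelihood is conjugate: the posterior is Gamma(α + ΣXᵢ, β + n).
Sum of counts S = 70 over n = 6 seconds.
Posterior: Gamma(α+S, β+n) = Gamma(3.37+70, 0.78+6) = Gamma(73.37, 6.78).
SD = √α/β = √73.37/6.78 = 1.2634.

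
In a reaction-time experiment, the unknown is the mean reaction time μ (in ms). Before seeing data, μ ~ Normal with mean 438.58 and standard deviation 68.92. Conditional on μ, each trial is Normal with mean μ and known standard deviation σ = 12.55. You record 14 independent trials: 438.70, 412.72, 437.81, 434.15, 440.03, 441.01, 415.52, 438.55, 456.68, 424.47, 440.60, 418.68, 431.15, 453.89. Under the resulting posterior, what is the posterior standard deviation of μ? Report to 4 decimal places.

For Normal data with known variance σ², a Normal(μ₀, σ₀²) prior on μ is conjugate. Posterior precision = 1/σ₀² + n/σ²; posterior mean is the precision-weighted average of μ₀ and x̄.
σ₀² = 68.92² = 4749.9664, σ² = 12.55² = 157.5025; σ² + n·σ₀² = 157.5025 + 14·4749.9664 = 66657.0321.
Posterior precision = 1/σ₀² + n/σ² = 1/4749.9664 + 14/157.5025 = (σ² + n·σ₀²)/(σ₀²σ²) = 66657.0321/(4749.9664·157.5025); posterior variance σₙ² = σ₀²σ²/(σ² + n·σ₀²) = 4749.9664·157.5025/66657.0321 = 11.223596.
Posterior SD = √σₙ² = √(4749.9664·157.5025/66657.0321) = 3.3502.

3.3502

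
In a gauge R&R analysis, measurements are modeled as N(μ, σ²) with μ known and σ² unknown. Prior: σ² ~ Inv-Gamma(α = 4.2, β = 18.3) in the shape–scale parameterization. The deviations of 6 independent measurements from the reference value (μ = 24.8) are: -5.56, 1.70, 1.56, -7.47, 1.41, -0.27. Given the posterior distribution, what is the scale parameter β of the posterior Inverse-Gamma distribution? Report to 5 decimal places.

With known mean μ and an Inverse-Gamma(α, β) prior on σ², the Normal likelihood is conjugate: posterior is Inv-Gamma(α + n/2, β + Σ(xᵢ−μ)²/2).
Σ(xᵢ−μ)² = (-5.56)² + (1.70)² + (1.56)² + (-7.47)² + (1.41)² + (-0.27)² = 94.0991.
Posterior: Inv-Gamma(4.2 + 6/2, 18.3 + 94.0991/2) = Inv-Gamma(7.20, 65.34955).
Posterior β = 65.34955.

65.34955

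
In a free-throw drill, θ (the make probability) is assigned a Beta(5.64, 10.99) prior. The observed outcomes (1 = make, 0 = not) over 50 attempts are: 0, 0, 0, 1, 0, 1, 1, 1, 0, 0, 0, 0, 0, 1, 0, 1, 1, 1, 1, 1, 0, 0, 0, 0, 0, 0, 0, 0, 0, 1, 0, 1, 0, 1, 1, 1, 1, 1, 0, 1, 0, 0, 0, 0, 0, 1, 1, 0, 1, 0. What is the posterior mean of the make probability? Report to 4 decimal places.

The Beta prior is conjugate to a Binomial/Bernoulli likelihood; the update adds successes to α and failures to β.
Posterior: Beta(α+k, β+n−k) = Beta(5.64+21, 10.99+29) = Beta(26.64, 39.99).
Posterior mean = α/(α+β) = 26.64/66.63 = 0.3998.

0.3998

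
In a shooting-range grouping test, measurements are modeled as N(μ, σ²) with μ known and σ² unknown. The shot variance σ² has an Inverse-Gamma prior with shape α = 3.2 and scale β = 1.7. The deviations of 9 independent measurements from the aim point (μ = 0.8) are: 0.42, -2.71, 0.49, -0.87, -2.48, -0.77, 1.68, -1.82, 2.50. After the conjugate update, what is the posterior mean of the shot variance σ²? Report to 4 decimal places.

2.3168

With known mean μ and an Inverse-Gamma(α, β) prior on σ², the Normal likelihood is conjugate: posterior is Inv-Gamma(α + n/2, β + Σ(xᵢ−μ)²/2).
Σ(xᵢ−μ)² = (0.42)² + (-2.71)² + (0.49)² + (-0.87)² + (-2.48)² + (-0.77)² + (1.68)² + (-1.82)² + (2.50)² = 27.6456.
Posterior: Inv-Gamma(3.2 + 9/2, 1.7 + 27.6456/2) = Inv-Gamma(7.70, 15.52280).
E[σ²|data] = β/(α−1) = 15.52280/6.70 = 2.3168.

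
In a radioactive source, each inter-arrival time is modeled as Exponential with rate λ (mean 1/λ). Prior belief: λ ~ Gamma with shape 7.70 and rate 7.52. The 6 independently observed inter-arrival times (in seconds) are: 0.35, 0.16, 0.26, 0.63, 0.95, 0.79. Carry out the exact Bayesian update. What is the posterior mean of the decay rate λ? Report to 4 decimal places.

With a Gamma(shape α, rate β) prior on the exponential rate λ, the posterior after n observations with total T = Σxᵢ is Gamma(α+n, β+T).
Sum of observations T = 3.14 seconds; n = 6.
Posterior: Gamma(7.70+6, 7.52+3.14) = Gamma(13.70, 10.66).
Posterior mean of λ = α/β = 13.70/10.66 = 1.2852.

1.2852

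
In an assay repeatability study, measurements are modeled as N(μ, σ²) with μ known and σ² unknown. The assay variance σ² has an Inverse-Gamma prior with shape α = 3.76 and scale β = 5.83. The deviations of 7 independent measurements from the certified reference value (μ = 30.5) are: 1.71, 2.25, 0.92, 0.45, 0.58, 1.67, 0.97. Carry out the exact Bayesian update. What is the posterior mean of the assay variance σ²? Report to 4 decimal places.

1.9778

With known mean μ and an Inverse-Gamma(α, β) prior on σ², the Normal likelihood is conjugate: posterior is Inv-Gamma(α + n/2, β + Σ(xᵢ−μ)²/2).
Σ(xᵢ−μ)² = (1.71)² + (2.25)² + (0.92)² + (0.45)² + (0.58)² + (1.67)² + (0.97)² = 13.1017.
Posterior: Inv-Gamma(3.76 + 7/2, 5.83 + 13.1017/2) = Inv-Gamma(7.26, 12.38085).
E[σ²|data] = β/(α−1) = 12.38085/6.26 = 1.9778.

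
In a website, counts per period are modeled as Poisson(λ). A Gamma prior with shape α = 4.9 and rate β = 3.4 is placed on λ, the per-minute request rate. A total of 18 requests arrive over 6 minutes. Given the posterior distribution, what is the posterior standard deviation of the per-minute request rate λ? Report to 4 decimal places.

With a Gamma(shape α, rate β) prior, the Poisson likelihood is conjugate: the posterior is Gamma(α + ΣXᵢ, β + n).
Posterior: Gamma(α+S, β+n) = Gamma(4.9+18, 3.4+6) = Gamma(22.9, 9.4).
SD = √α/β = √22.9/9.4 = 0.5091.

0.5091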